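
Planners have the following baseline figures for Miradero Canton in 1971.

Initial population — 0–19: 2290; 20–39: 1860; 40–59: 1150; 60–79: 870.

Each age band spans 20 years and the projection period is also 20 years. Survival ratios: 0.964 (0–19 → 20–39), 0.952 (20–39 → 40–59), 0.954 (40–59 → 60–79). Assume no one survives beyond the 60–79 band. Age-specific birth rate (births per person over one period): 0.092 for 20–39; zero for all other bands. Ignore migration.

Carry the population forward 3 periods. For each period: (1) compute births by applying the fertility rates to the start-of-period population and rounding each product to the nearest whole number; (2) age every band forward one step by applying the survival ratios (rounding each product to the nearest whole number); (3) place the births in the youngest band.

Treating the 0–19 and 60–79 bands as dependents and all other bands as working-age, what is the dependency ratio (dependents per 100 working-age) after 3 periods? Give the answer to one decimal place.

572.2

Call the bands 1 to 4, youngest first.
[period 1]
Births: 1860 × 0.092 = 171
Band 2: 2290 × 0.964 = 2208
Band 3: 1860 × 0.952 = 1771
Band 4: 1150 × 0.954 = 1097
Giving 171 / 2208 / 1771 / 1097.
[period 2]
Births: 2208 × 0.092 = 203
Band 2: 171 × 0.964 = 165
Band 3: 2208 × 0.952 = 2102
Band 4: 1771 × 0.954 = 1690
Giving 203 / 165 / 2102 / 1690.
[period 3]
Births: 165 × 0.092 = 15
Band 2: 203 × 0.964 = 196
Band 3: 165 × 0.952 = 157
Band 4: 2102 × 0.954 = 2005
Giving 15 / 196 / 157 / 2005.
Dependents (band 0–19 + band 60–79) = 15 + 2005 = 2020; working-age = 353; ratio = 2020/353 × 100 = 572.2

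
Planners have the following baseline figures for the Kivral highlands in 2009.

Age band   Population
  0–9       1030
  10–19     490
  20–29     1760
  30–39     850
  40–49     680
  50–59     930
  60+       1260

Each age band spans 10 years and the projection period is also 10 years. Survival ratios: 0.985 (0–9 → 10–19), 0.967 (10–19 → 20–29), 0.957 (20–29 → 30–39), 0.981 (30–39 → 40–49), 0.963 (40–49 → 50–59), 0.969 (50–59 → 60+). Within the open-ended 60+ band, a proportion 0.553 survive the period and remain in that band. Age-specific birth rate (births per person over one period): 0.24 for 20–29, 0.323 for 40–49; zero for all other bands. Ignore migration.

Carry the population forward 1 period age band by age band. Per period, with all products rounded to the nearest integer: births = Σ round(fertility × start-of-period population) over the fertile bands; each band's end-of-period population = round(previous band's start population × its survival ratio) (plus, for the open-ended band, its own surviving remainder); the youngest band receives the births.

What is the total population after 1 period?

Period 1.
Births: 1760 * 0.24 = 422 ; 680 * 0.323 = 220 ⇒ total 642
10–19: 1030 * 0.985 = 1015
20–29: 490 * 0.967 = 474
30–39: 1760 * 0.957 = 1684
40–49: 850 * 0.981 = 834
50–59: 680 * 0.963 = 655
60+: 930 * 0.969 + 1260 * 0.553 = 901 + 697 = 1598
Population now: 0–9=642, 10–19=1015, 20–29=474, 30–39=1684, 40–49=834, 50–59=655, 60+=1598
Total after period 1: 642 + 1015 + 474 + 1684 + 834 + 655 + 1598 = 6902

6902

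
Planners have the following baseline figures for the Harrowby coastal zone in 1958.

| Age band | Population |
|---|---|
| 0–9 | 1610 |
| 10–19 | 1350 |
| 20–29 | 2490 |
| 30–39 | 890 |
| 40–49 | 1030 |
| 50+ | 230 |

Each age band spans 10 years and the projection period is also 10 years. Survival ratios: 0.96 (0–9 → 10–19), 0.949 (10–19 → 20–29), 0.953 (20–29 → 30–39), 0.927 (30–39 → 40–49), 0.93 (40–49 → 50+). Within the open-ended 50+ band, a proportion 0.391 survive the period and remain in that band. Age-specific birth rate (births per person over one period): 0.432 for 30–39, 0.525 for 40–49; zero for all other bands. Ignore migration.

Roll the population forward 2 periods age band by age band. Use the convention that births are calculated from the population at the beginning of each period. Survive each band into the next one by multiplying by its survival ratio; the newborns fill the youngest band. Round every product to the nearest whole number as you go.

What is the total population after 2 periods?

8411

Let band 1 be 0–9 through band 6 = 50+.
After projecting period 1:
Births: 890 * 0.432 = 384, 1030 * 0.525 = 541 → 925
Band 2: 1610 * 0.96 = 1546
Band 3: 1350 * 0.949 = 1281
Band 4: 2490 * 0.953 = 2373
Band 5: 890 * 0.927 = 825
Band 6: 1030 * 0.93 + 230 * 0.391 = 958 + 90 = 1048
→ [925, 1546, 1281, 2373, 825, 1048]
After projecting period 2:
Births: 2373 * 0.432 = 1025, 825 * 0.525 = 433 → 1458
Band 2: 925 * 0.96 = 888
Band 3: 1546 * 0.949 = 1467
Band 4: 1281 * 0.953 = 1221
Band 5: 2373 * 0.927 = 2200
Band 6: 825 * 0.93 + 1048 * 0.391 = 767 + 410 = 1177
→ [1458, 888, 1467, 1221, 2200, 1177]
Total after period 2: 1458 + 888 + 1467 + 1221 + 2200 + 1177 = 8411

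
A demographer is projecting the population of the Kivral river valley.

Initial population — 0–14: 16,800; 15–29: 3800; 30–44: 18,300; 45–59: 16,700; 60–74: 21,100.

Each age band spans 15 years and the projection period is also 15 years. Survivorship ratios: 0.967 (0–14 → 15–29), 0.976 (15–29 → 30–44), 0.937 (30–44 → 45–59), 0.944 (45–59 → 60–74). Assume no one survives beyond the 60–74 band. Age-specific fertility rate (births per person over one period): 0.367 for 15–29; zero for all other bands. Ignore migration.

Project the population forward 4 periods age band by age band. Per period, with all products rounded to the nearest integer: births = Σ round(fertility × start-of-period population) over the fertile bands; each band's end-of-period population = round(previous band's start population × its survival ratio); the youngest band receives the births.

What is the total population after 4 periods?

Numbering the bands 1..5 from youngest to oldest:
[period 1]
Births: 3800 × 0.367 = 1395
Band 2: 16800 × 0.967 = 16246
Band 3: 3800 × 0.976 = 3709
Band 4: 18300 × 0.937 = 17147
Band 5: 16700 × 0.944 = 15765
→ [1395, 16246, 3709, 17147, 15765]
[period 2]
Births: 16246 × 0.367 = 5962
Band 2: 1395 × 0.967 = 1349
Band 3: 16246 × 0.976 = 15856
Band 4: 3709 × 0.937 = 3475
Band 5: 17147 × 0.944 = 16187
→ [5962, 1349, 15856, 3475, 16187]
[period 3]
Births: 1349 × 0.367 = 495
Band 2: 5962 × 0.967 = 5765
Band 3: 1349 × 0.976 = 1317
Band 4: 15856 × 0.937 = 14857
Band 5: 3475 × 0.944 = 3280
→ [495, 5765, 1317, 14857, 3280]
[period 4]
Births: 5765 × 0.367 = 2116
Band 2: 495 × 0.967 = 479
Band 3: 5765 × 0.976 = 5627
Band 4: 1317 × 0.937 = 1234
Band 5: 14857 × 0.944 = 14025
→ [2116, 479, 5627, 1234, 14025]
Total after period 4: 2116 + 479 + 5627 + 1234 + 14025 = 23481

23481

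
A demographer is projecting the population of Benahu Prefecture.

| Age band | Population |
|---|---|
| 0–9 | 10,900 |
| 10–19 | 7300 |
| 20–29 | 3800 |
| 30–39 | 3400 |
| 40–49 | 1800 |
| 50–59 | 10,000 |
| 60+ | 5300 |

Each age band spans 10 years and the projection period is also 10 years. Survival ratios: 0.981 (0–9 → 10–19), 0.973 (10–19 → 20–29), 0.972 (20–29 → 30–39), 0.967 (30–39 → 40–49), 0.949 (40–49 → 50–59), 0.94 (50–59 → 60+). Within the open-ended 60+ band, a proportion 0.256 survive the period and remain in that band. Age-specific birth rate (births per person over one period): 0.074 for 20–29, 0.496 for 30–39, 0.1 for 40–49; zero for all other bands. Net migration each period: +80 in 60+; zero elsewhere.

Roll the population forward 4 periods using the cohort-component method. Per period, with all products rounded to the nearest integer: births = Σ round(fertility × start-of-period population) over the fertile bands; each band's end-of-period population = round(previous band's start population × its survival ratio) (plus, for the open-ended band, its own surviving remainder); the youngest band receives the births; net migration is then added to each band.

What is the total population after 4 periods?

[period 1]
Births: 3800 × 0.074 = 281  |  3400 × 0.496 = 1686  |  1800 × 0.1 = 180 → total 2147
10–19: 10900 × 0.981 = 10693
20–29: 7300 × 0.973 = 7103
30–39: 3800 × 0.972 = 3694
40–49: 3400 × 0.967 = 3288
50–59: 1800 × 0.949 = 1708
60+: 10000 × 0.94 + 5300 × 0.256 = 9400 + 1357 = 10757
Net migration: 60+ + 80 → 10837
End of period: [2147, 10693, 7103, 3694, 3288, 1708, 10837]
[period 2]
Births: 7103 × 0.074 = 526  |  3694 × 0.496 = 1832  |  3288 × 0.1 = 329 → total 2687
10–19: 2147 × 0.981 = 2106
20–29: 10693 × 0.973 = 10404
30–39: 7103 × 0.972 = 6904
40–49: 3694 × 0.967 = 3572
50–59: 3288 × 0.949 = 3120
60+: 1708 × 0.94 + 10837 × 0.256 = 1606 + 2774 = 4380
Net migration: 60+ + 80 → 4460
End of period: [2687, 2106, 10404, 6904, 3572, 3120, 4460]
[period 3]
Births: 10404 × 0.074 = 770  |  6904 × 0.496 = 3424  |  3572 × 0.1 = 357 → total 4551
10–19: 2687 × 0.981 = 2636
20–29: 2106 × 0.973 = 2049
30–39: 10404 × 0.972 = 10113
40–49: 6904 × 0.967 = 6676
50–59: 3572 × 0.949 = 3390
60+: 3120 × 0.94 + 4460 × 0.256 = 2933 + 1142 = 4075
Net migration: 60+ + 80 → 4155
End of period: [4551, 2636, 2049, 10113, 6676, 3390, 4155]
[period 4]
Births: 2049 × 0.074 = 152  |  10113 × 0.496 = 5016  |  6676 × 0.1 = 668 → total 5836
10–19: 4551 × 0.981 = 4465
20–29: 2636 × 0.973 = 2565
30–39: 2049 × 0.972 = 1992
40–49: 10113 × 0.967 = 9779
50–59: 6676 × 0.949 = 6336
60+: 3390 × 0.94 + 4155 × 0.256 = 3187 + 1064 = 4251
Net migration: 60+ + 80 → 4331
End of period: [5836, 4465, 2565, 1992, 9779, 6336, 4331]
Total after period 4: 5836 + 4465 + 2565 + 1992 + 9779 + 6336 + 4331 = 35304

35304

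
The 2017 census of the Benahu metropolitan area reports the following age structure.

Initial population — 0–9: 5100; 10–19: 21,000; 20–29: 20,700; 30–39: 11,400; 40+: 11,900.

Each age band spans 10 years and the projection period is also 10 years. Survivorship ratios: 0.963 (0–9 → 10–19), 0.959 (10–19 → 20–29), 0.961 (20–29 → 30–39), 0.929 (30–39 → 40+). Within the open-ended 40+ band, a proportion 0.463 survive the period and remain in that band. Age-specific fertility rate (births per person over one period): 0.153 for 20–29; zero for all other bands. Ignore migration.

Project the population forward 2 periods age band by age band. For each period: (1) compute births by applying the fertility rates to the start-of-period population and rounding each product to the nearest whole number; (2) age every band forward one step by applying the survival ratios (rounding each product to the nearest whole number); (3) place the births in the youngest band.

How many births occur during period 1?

3167

— Period 1 —
Births: 20700 * 0.153 = 3167
10–19: 5100 * 0.963 = 4911
20–29: 21000 * 0.959 = 20139
30–39: 20700 * 0.961 = 19893
40+: 11400 * 0.929 + 11900 * 0.463 = 10591 + 5510 = 16101
Giving 3167 / 4911 / 20139 / 19893 / 16101.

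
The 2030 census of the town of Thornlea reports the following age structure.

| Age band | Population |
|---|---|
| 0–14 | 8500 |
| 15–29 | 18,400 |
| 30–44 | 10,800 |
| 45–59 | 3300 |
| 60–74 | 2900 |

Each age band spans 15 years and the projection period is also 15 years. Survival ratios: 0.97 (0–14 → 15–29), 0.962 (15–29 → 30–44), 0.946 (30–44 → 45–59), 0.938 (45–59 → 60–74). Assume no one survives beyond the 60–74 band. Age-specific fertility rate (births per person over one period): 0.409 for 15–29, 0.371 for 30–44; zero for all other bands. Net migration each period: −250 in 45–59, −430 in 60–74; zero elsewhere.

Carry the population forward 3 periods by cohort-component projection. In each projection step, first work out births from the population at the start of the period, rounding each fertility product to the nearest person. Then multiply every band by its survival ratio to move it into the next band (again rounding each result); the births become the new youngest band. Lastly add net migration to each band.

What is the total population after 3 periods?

— Period 1 —
Births: 18400 × 0.409 = 7526, 10800 × 0.371 = 4007 ⇒ total 11533
15–29: 8500 × 0.97 = 8245
30–44: 18400 × 0.962 = 17701
45–59: 10800 × 0.946 = 10217
60–74: 3300 × 0.938 = 3095
Net migration: 45–59 − 250 → 9967; 60–74 − 430 → 2665
Giving 11533 / 8245 / 17701 / 9967 / 2665.
— Period 2 —
Births: 8245 × 0.409 = 3372, 17701 × 0.371 = 6567 ⇒ total 9939
15–29: 11533 × 0.97 = 11187
30–44: 8245 × 0.962 = 7932
45–59: 17701 × 0.946 = 16745
60–74: 9967 × 0.938 = 9349
Net migration: 45–59 − 250 → 16495; 60–74 − 430 → 8919
Giving 9939 / 11187 / 7932 / 16495 / 8919.
— Period 3 —
Births: 11187 × 0.409 = 4575, 7932 × 0.371 = 2943 ⇒ total 7518
15–29: 9939 × 0.97 = 9641
30–44: 11187 × 0.962 = 10762
45–59: 7932 × 0.946 = 7504
60–74: 16495 × 0.938 = 15472
Net migration: 45–59 − 250 → 7254; 60–74 − 430 → 15042
Giving 7518 / 9641 / 10762 / 7254 / 15042.
Total after period 3: 7518 + 9641 + 10762 + 7254 + 15042 = 50217

50217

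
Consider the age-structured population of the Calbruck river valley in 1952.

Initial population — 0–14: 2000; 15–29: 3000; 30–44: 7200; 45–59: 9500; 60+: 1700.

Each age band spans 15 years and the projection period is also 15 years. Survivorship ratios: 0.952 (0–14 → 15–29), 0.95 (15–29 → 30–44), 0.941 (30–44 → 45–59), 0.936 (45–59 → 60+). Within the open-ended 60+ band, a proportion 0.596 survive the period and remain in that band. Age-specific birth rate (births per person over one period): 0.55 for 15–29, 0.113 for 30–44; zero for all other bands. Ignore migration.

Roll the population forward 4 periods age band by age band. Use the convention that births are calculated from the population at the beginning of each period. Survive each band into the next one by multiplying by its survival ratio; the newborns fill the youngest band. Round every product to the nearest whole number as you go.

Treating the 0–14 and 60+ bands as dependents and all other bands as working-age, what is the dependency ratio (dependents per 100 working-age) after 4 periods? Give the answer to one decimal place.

176.7

— Period 1 —
Births: 3000 × 0.55 = 1650  |  7200 × 0.113 = 814 ⇒ total 2464
15–29: 2000 × 0.952 = 1904
30–44: 3000 × 0.95 = 2850
45–59: 7200 × 0.941 = 6775
60+: 9500 × 0.936 + 1700 × 0.596 = 8892 + 1013 = 9905
Population now: 0–14=2464, 15–29=1904, 30–44=2850, 45–59=6775, 60+=9905
— Period 2 —
Births: 1904 × 0.55 = 1047  |  2850 × 0.113 = 322 ⇒ total 1369
15–29: 2464 × 0.952 = 2346
30–44: 1904 × 0.95 = 1809
45–59: 2850 × 0.941 = 2682
60+: 6775 × 0.936 + 9905 × 0.596 = 6341 + 5903 = 12244
Population now: 0–14=1369, 15–29=2346, 30–44=1809, 45–59=2682, 60+=12244
— Period 3 —
Births: 2346 × 0.55 = 1290  |  1809 × 0.113 = 204 ⇒ total 1494
15–29: 1369 × 0.952 = 1303
30–44: 2346 × 0.95 = 2229
45–59: 1809 × 0.941 = 1702
60+: 2682 × 0.936 + 12244 × 0.596 = 2510 + 7297 = 9807
Population now: 0–14=1494, 15–29=1303, 30–44=2229, 45–59=1702, 60+=9807
— Period 4 —
Births: 1303 × 0.55 = 717  |  2229 × 0.113 = 252 ⇒ total 969
15–29: 1494 × 0.952 = 1422
30–44: 1303 × 0.95 = 1238
45–59: 2229 × 0.941 = 2097
60+: 1702 × 0.936 + 9807 × 0.596 = 1593 + 5845 = 7438
Population now: 0–14=969, 15–29=1422, 30–44=1238, 45–59=2097, 60+=7438
Dependents (band 0–14 + band 60+) = 969 + 7438 = 8407; working-age = 4757; ratio = 8407/4757 × 100 = 176.7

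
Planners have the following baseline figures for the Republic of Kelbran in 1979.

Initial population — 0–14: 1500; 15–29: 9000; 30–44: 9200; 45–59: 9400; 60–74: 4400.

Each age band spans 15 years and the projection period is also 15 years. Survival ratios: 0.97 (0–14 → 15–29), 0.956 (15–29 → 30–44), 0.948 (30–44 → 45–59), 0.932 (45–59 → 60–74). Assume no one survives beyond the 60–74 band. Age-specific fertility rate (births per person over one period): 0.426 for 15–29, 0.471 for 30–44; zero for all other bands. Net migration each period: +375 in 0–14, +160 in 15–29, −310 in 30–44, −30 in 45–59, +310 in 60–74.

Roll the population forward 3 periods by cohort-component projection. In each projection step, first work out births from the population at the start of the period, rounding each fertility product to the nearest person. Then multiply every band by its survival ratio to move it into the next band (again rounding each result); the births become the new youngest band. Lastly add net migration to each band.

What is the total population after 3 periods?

(Groups numbered youngest = 1 to oldest = 5.)
Period 1:
Births: 9000 * 0.426 = 3834  |  9200 * 0.471 = 4333 → 8167
Group 2: 1500 * 0.97 = 1455
Group 3: 9000 * 0.956 = 8604
Group 4: 9200 * 0.948 = 8722
Group 5: 9400 * 0.932 = 8761
Net migration: Group 1 + 375 → 8542; Group 2 + 160 → 1615; Group 3 − 310 → 8294; Group 4 − 30 → 8692; Group 5 + 310 → 9071
→ [8542, 1615, 8294, 8692, 9071]
Period 2:
Births: 1615 * 0.426 = 688  |  8294 * 0.471 = 3906 → 4594
Group 2: 8542 * 0.97 = 8286
Group 3: 1615 * 0.956 = 1544
Group 4: 8294 * 0.948 = 7863
Group 5: 8692 * 0.932 = 8101
Net migration: Group 1 + 375 → 4969; Group 2 + 160 → 8446; Group 3 − 310 → 1234; Group 4 − 30 → 7833; Group 5 + 310 → 8411
→ [4969, 8446, 1234, 7833, 8411]
Period 3:
Births: 8446 * 0.426 = 3598  |  1234 * 0.471 = 581 → 4179
Group 2: 4969 * 0.97 = 4820
Group 3: 8446 * 0.956 = 8074
Group 4: 1234 * 0.948 = 1170
Group 5: 7833 * 0.932 = 7300
Net migration: Group 1 + 375 → 4554; Group 2 + 160 → 4980; Group 3 − 310 → 7764; Group 4 − 30 → 1140; Group 5 + 310 → 7610
→ [4554, 4980, 7764, 1140, 7610]
Total after period 3: 4554 + 4980 + 7764 + 1140 + 7610 = 26048

26048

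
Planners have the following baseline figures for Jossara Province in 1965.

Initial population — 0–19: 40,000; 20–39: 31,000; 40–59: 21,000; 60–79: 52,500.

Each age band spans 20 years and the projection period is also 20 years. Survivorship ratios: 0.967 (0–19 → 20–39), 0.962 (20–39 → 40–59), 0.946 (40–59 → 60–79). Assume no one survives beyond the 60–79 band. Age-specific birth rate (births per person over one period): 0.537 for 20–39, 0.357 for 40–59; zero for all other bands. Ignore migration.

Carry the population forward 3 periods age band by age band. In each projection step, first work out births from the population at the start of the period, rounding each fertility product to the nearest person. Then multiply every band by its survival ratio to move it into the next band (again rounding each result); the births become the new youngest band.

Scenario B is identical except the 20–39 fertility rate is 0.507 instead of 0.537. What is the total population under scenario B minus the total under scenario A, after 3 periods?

-3142

(Bands numbered youngest = 1 to oldest = 4.)
— Period 1 —
Births: 31000 × 0.537 = 16647 ; 21000 × 0.357 = 7497 → 24144
Band 2: 40000 × 0.967 = 38680
Band 3: 31000 × 0.962 = 29822
Band 4: 21000 × 0.946 = 19866
Population now: 0–19=24144, 20–39=38680, 40–59=29822, 60–79=19866
— Period 2 —
Births: 38680 × 0.537 = 20771 ; 29822 × 0.357 = 10646 → 31417
Band 2: 24144 × 0.967 = 23347
Band 3: 38680 × 0.962 = 37210
Band 4: 29822 × 0.946 = 28212
Population now: 0–19=31417, 20–39=23347, 40–59=37210, 60–79=28212
— Period 3 —
Births: 23347 × 0.537 = 12537 ; 37210 × 0.357 = 13284 → 25821
Band 2: 31417 × 0.967 = 30380
Band 3: 23347 × 0.962 = 22460
Band 4: 37210 × 0.946 = 35201
Population now: 0–19=25821, 20–39=30380, 40–59=22460, 60–79=35201
Scenario A total after 3 periods: 113862
Scenario B projection —
— Period 1 —
Births: 31000 × 0.507 = 15717 ; 21000 × 0.357 = 7497 → 23214
Band 2: 40000 × 0.967 = 38680
Band 3: 31000 × 0.962 = 29822
Band 4: 21000 × 0.946 = 19866
Population now: 0–19=23214, 20–39=38680, 40–59=29822, 60–79=19866
— Period 2 —
Births: 38680 × 0.507 = 19611 ; 29822 × 0.357 = 10646 → 30257
Band 2: 23214 × 0.967 = 22448
Band 3: 38680 × 0.962 = 37210
Band 4: 29822 × 0.946 = 28212
Population now: 0–19=30257, 20–39=22448, 40–59=37210, 60–79=28212
— Period 3 —
Births: 22448 × 0.507 = 11381 ; 37210 × 0.357 = 13284 → 24665
Band 2: 30257 × 0.967 = 29259
Band 3: 22448 × 0.962 = 21595
Band 4: 37210 × 0.946 = 35201
Population now: 0–19=24665, 20–39=29259, 40–59=21595, 60–79=35201
Scenario B total after 3 periods: 110720
Difference B − A = 110720 − 113862 = -3142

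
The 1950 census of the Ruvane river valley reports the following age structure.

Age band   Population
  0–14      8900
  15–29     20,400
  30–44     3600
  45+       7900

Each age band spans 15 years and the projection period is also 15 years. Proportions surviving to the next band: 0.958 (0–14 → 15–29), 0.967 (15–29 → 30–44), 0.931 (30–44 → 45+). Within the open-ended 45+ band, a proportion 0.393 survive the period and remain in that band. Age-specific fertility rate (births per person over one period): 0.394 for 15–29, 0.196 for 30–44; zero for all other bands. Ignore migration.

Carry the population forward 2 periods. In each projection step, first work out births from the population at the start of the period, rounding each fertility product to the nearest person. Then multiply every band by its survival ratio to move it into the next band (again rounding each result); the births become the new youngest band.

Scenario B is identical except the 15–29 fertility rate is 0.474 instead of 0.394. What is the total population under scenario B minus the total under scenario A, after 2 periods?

2245

— Period 1 —
Births: 20400 × 0.394 = 8038  |  3600 × 0.196 = 706 ⇒ total 8744
15–29: 8900 × 0.958 = 8526
30–44: 20400 × 0.967 = 19727
45+: 3600 × 0.931 + 7900 × 0.393 = 3352 + 3105 = 6457
End of period: [8744, 8526, 19727, 6457]
— Period 2 —
Births: 8526 × 0.394 = 3359  |  19727 × 0.196 = 3866 ⇒ total 7225
15–29: 8744 × 0.958 = 8377
30–44: 8526 × 0.967 = 8245
45+: 19727 × 0.931 + 6457 × 0.393 = 18366 + 2538 = 20904
End of period: [7225, 8377, 8245, 20904]
Scenario A total after 2 periods: 44751
Scenario B projection —
— Period 1 —
Births: 20400 × 0.474 = 9670  |  3600 × 0.196 = 706 ⇒ total 10376
15–29: 8900 × 0.958 = 8526
30–44: 20400 × 0.967 = 19727
45+: 3600 × 0.931 + 7900 × 0.393 = 3352 + 3105 = 6457
End of period: [10376, 8526, 19727, 6457]
— Period 2 —
Births: 8526 × 0.474 = 4041  |  19727 × 0.196 = 3866 ⇒ total 7907
15–29: 10376 × 0.958 = 9940
30–44: 8526 × 0.967 = 8245
45+: 19727 × 0.931 + 6457 × 0.393 = 18366 + 2538 = 20904
End of period: [7907, 9940, 8245, 20904]
Scenario B total after 2 periods: 46996
Difference B − A = 46996 − 44751 = 2245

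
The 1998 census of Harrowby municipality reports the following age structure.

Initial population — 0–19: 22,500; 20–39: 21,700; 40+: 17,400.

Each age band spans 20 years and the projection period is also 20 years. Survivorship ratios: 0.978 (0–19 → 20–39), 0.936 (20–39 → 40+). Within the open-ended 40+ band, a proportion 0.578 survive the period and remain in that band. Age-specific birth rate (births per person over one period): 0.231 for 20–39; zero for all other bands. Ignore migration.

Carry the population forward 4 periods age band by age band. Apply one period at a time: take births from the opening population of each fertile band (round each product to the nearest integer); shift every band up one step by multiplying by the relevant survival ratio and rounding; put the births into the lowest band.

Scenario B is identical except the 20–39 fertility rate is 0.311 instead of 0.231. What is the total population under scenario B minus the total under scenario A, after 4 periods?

4365

Period 1:
Births: 21700 × 0.231 = 5013
20–39: 22500 × 0.978 = 22005
40+: 21700 × 0.936 + 17400 × 0.578 = 20311 + 10057 = 30368
End of period: [5013, 22005, 30368]
Period 2:
Births: 22005 × 0.231 = 5083
20–39: 5013 × 0.978 = 4903
40+: 22005 × 0.936 + 30368 × 0.578 = 20597 + 17553 = 38150
End of period: [5083, 4903, 38150]
Period 3:
Births: 4903 × 0.231 = 1133
20–39: 5083 × 0.978 = 4971
40+: 4903 × 0.936 + 38150 × 0.578 = 4589 + 22051 = 26640
End of period: [1133, 4971, 26640]
Period 4:
Births: 4971 × 0.231 = 1148
20–39: 1133 × 0.978 = 1108
40+: 4971 × 0.936 + 26640 × 0.578 = 4653 + 15398 = 20051
End of period: [1148, 1108, 20051]
Scenario A total after 4 periods: 22307
Scenario B projection —
Period 1:
Births: 21700 × 0.311 = 6749
20–39: 22500 × 0.978 = 22005
40+: 21700 × 0.936 + 17400 × 0.578 = 20311 + 10057 = 30368
End of period: [6749, 22005, 30368]
Period 2:
Births: 22005 × 0.311 = 6844
20–39: 6749 × 0.978 = 6601
40+: 22005 × 0.936 + 30368 × 0.578 = 20597 + 17553 = 38150
End of period: [6844, 6601, 38150]
Period 3:
Births: 6601 × 0.311 = 2053
20–39: 6844 × 0.978 = 6693
40+: 6601 × 0.936 + 38150 × 0.578 = 6179 + 22051 = 28230
End of period: [2053, 6693, 28230]
Period 4:
Births: 6693 × 0.311 = 2082
20–39: 2053 × 0.978 = 2008
40+: 6693 × 0.936 + 28230 × 0.578 = 6265 + 16317 = 22582
End of period: [2082, 2008, 22582]
Scenario B total after 4 periods: 26672
Difference B − A = 26672 − 22307 = 4365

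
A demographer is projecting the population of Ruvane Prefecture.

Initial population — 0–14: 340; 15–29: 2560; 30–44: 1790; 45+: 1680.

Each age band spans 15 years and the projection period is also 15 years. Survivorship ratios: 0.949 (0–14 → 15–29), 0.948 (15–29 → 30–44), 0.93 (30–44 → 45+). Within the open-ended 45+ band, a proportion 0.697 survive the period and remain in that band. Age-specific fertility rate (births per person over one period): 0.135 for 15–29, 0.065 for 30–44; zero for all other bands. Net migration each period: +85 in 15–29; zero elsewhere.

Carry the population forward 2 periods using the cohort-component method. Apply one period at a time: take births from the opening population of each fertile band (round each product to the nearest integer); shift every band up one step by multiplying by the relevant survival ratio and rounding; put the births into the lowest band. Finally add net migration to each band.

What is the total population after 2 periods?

5357

Let group 1 be 0–14 through group 4 = 45+.
After projecting period 1:
Births: 2560 × 0.135 = 346, 1790 × 0.065 = 116 — total 462
Group 2: 340 × 0.949 = 323
Group 3: 2560 × 0.948 = 2427
Group 4: 1790 × 0.93 + 1680 × 0.697 = 1665 + 1171 = 2836
Net migration: Group 2 + 85 → 408
End of period: [462, 408, 2427, 2836]
After projecting period 2:
Births: 408 × 0.135 = 55, 2427 × 0.065 = 158 — total 213
Group 2: 462 × 0.949 = 438
Group 3: 408 × 0.948 = 387
Group 4: 2427 × 0.93 + 2836 × 0.697 = 2257 + 1977 = 4234
Net migration: Group 2 + 85 → 523
End of period: [213, 523, 387, 4234]
Total after period 2: 213 + 523 + 387 + 4234 = 5357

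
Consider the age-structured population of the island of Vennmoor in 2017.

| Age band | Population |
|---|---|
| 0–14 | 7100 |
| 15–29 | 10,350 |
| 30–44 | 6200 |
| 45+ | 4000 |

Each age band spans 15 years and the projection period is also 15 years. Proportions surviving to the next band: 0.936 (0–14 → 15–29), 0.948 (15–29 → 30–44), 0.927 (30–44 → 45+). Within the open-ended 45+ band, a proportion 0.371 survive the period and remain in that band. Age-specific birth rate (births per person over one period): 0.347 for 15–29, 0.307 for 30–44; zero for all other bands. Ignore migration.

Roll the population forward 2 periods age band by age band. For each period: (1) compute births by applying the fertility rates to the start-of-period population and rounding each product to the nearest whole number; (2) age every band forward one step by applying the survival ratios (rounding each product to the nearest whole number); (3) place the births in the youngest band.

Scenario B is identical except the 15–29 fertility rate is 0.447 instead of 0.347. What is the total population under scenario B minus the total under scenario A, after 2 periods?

1634

[period 1]
Births: 10350 × 0.347 = 3591, 6200 × 0.307 = 1903 — total 5494
15–29: 7100 × 0.936 = 6646
30–44: 10350 × 0.948 = 9812
45+: 6200 × 0.927 + 4000 × 0.371 = 5747 + 1484 = 7231
Giving 5494 / 6646 / 9812 / 7231.
[period 2]
Births: 6646 × 0.347 = 2306, 9812 × 0.307 = 3012 — total 5318
15–29: 5494 × 0.936 = 5142
30–44: 6646 × 0.948 = 6300
45+: 9812 × 0.927 + 7231 × 0.371 = 9096 + 2683 = 11779
Giving 5318 / 5142 / 6300 / 11779.
Scenario A total after 2 periods: 28539
Scenario B projection —
[period 1]
Births: 10350 × 0.447 = 4626, 6200 × 0.307 = 1903 — total 6529
15–29: 7100 × 0.936 = 6646
30–44: 10350 × 0.948 = 9812
45+: 6200 × 0.927 + 4000 × 0.371 = 5747 + 1484 = 7231
Giving 6529 / 6646 / 9812 / 7231.
[period 2]
Births: 6646 × 0.447 = 2971, 9812 × 0.307 = 3012 — total 5983
15–29: 6529 × 0.936 = 6111
30–44: 6646 × 0.948 = 6300
45+: 9812 × 0.927 + 7231 × 0.371 = 9096 + 2683 = 11779
Giving 5983 / 6111 / 6300 / 11779.
Scenario B total after 2 periods: 30173
Difference B − A = 30173 − 28539 = 1634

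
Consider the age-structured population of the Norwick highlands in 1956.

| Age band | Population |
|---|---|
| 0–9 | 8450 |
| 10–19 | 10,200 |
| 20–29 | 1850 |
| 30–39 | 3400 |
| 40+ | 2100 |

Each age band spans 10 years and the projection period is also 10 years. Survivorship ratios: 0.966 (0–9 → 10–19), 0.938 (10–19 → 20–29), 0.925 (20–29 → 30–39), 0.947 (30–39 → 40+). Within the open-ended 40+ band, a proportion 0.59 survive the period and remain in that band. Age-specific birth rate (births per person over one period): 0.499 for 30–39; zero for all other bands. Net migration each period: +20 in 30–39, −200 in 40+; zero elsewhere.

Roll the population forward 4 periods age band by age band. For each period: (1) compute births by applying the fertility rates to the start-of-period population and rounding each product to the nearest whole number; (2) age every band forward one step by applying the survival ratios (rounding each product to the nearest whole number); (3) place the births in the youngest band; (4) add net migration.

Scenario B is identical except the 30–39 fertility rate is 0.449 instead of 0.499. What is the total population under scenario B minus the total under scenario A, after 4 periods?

— Period 1 —
Births: 3400 * 0.499 = 1697
10–19: 8450 * 0.966 = 8163
20–29: 10200 * 0.938 = 9568
30–39: 1850 * 0.925 = 1711
40+: 3400 * 0.947 + 2100 * 0.59 = 3220 + 1239 = 4459
Net migration: 30–39 + 20 → 1731; 40+ − 200 → 4259
Giving 1697 / 8163 / 9568 / 1731 / 4259.
— Period 2 —
Births: 1731 * 0.499 = 864
10–19: 1697 * 0.966 = 1639
20–29: 8163 * 0.938 = 7657
30–39: 9568 * 0.925 = 8850
40+: 1731 * 0.947 + 4259 * 0.59 = 1639 + 2513 = 4152
Net migration: 30–39 + 20 → 8870; 40+ − 200 → 3952
Giving 864 / 1639 / 7657 / 8870 / 3952.
— Period 3 —
Births: 8870 * 0.499 = 4426
10–19: 864 * 0.966 = 835
20–29: 1639 * 0.938 = 1537
30–39: 7657 * 0.925 = 7083
40+: 8870 * 0.947 + 3952 * 0.59 = 8400 + 2332 = 10732
Net migration: 30–39 + 20 → 7103; 40+ − 200 → 10532
Giving 4426 / 835 / 1537 / 7103 / 10532.
— Period 4 —
Births: 7103 * 0.499 = 3544
10–19: 4426 * 0.966 = 4276
20–29: 835 * 0.938 = 783
30–39: 1537 * 0.925 = 1422
40+: 7103 * 0.947 + 10532 * 0.59 = 6727 + 6214 = 12941
Net migration: 30–39 + 20 → 1442; 40+ − 200 → 12741
Giving 3544 / 4276 / 783 / 1442 / 12741.
Scenario A total after 4 periods: 22786
Scenario B projection —
— Period 1 —
Births: 3400 * 0.449 = 1527
10–19: 8450 * 0.966 = 8163
20–29: 10200 * 0.938 = 9568
30–39: 1850 * 0.925 = 1711
40+: 3400 * 0.947 + 2100 * 0.59 = 3220 + 1239 = 4459
Net migration: 30–39 + 20 → 1731; 40+ − 200 → 4259
Giving 1527 / 8163 / 9568 / 1731 / 4259.
— Period 2 —
Births: 1731 * 0.449 = 777
10–19: 1527 * 0.966 = 1475
20–29: 8163 * 0.938 = 7657
30–39: 9568 * 0.925 = 8850
40+: 1731 * 0.947 + 4259 * 0.59 = 1639 + 2513 = 4152
Net migration: 30–39 + 20 → 8870; 40+ − 200 → 3952
Giving 777 / 1475 / 7657 / 8870 / 3952.
— Period 3 —
Births: 8870 * 0.449 = 3983
10–19: 777 * 0.966 = 751
20–29: 1475 * 0.938 = 1384
30–39: 7657 * 0.925 = 7083
40+: 8870 * 0.947 + 3952 * 0.59 = 8400 + 2332 = 10732
Net migration: 30–39 + 20 → 7103; 40+ − 200 → 10532
Giving 3983 / 751 / 1384 / 7103 / 10532.
— Period 4 —
Births: 7103 * 0.449 = 3189
10–19: 3983 * 0.966 = 3848
20–29: 751 * 0.938 = 704
30–39: 1384 * 0.925 = 1280
40+: 7103 * 0.947 + 10532 * 0.59 = 6727 + 6214 = 12941
Net migration: 30–39 + 20 → 1300; 40+ − 200 → 12741
Giving 3189 / 3848 / 704 / 1300 / 12741.
Scenario B total after 4 periods: 21782
Difference B − A = 21782 − 22786 = -1004

-1004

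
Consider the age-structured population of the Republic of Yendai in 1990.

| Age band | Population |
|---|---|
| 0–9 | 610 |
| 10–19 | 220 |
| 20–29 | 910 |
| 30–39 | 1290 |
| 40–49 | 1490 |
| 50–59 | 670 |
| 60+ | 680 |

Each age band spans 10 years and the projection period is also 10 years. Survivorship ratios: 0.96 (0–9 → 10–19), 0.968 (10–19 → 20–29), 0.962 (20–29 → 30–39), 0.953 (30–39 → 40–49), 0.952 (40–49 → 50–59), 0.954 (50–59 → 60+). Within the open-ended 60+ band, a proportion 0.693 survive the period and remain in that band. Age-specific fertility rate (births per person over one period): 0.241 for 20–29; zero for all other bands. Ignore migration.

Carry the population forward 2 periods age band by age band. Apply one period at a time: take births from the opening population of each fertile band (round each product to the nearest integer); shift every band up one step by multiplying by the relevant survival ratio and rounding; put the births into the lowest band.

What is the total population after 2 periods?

5159

Numbering the bands 1..7 from youngest to oldest:
Period 1:
Births: 910 × 0.241 = 219
Band 2: 610 × 0.96 = 586
Band 3: 220 × 0.968 = 213
Band 4: 910 × 0.962 = 875
Band 5: 1290 × 0.953 = 1229
Band 6: 1490 × 0.952 = 1418
Band 7: 670 × 0.954 + 680 × 0.693 = 639 + 471 = 1110
→ [219, 586, 213, 875, 1229, 1418, 1110]
Period 2:
Births: 213 × 0.241 = 51
Band 2: 219 × 0.96 = 210
Band 3: 586 × 0.968 = 567
Band 4: 213 × 0.962 = 205
Band 5: 875 × 0.953 = 834
Band 6: 1229 × 0.952 = 1170
Band 7: 1418 × 0.954 + 1110 × 0.693 = 1353 + 769 = 2122
→ [51, 210, 567, 205, 834, 1170, 2122]
Total after period 2: 51 + 210 + 567 + 205 + 834 + 1170 + 2122 = 5159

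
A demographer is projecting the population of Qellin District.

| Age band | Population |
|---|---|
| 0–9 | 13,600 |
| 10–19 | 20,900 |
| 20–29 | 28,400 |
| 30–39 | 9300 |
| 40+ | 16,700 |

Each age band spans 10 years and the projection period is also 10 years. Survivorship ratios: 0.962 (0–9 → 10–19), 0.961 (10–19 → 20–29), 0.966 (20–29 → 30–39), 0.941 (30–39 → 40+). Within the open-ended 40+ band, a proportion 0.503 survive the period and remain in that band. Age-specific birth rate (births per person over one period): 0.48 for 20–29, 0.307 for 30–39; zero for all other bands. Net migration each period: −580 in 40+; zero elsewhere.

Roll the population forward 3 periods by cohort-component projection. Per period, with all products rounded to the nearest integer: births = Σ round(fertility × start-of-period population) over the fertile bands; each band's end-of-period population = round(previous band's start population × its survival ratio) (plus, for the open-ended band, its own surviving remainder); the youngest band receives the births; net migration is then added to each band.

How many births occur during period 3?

Let band 1 be 0–9 through band 5 = 40+.
Period 1:
Births: 28400 × 0.48 = 13632, 9300 × 0.307 = 2855 → 16487
Band 2: 13600 × 0.962 = 13083
Band 3: 20900 × 0.961 = 20085
Band 4: 28400 × 0.966 = 27434
Band 5: 9300 × 0.941 + 16700 × 0.503 = 8751 + 8400 = 17151
Net migration: Band 5 − 580 → 16571
→ [16487, 13083, 20085, 27434, 16571]
Period 2:
Births: 20085 × 0.48 = 9641, 27434 × 0.307 = 8422 → 18063
Band 2: 16487 × 0.962 = 15860
Band 3: 13083 × 0.961 = 12573
Band 4: 20085 × 0.966 = 19402
Band 5: 27434 × 0.941 + 16571 × 0.503 = 25815 + 8335 = 34150
Net migration: Band 5 − 580 → 33570
→ [18063, 15860, 12573, 19402, 33570]
Period 3:
Births: 12573 × 0.48 = 6035, 19402 × 0.307 = 5956 → 11991
Band 2: 18063 × 0.962 = 17377
Band 3: 15860 × 0.961 = 15241
Band 4: 12573 × 0.966 = 12146
Band 5: 19402 × 0.941 + 33570 × 0.503 = 18257 + 16886 = 35143
Net migration: Band 5 − 580 → 34563
→ [11991, 17377, 15241, 12146, 34563]

11991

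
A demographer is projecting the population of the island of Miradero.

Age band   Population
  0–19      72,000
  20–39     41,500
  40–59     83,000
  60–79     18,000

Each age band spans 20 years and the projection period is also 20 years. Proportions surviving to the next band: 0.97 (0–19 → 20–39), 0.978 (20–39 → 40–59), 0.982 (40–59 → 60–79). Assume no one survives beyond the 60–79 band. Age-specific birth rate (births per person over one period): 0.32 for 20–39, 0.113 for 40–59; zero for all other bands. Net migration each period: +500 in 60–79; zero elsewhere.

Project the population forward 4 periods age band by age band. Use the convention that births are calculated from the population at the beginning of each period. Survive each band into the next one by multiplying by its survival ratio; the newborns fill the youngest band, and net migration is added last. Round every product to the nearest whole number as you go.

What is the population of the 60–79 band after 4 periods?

After projecting period 1:
Births: 41500 × 0.32 = 13280 ; 83000 × 0.113 = 9379 — total 22659
20–39: 72000 × 0.97 = 69840
40–59: 41500 × 0.978 = 40587
60–79: 83000 × 0.982 = 81506
Net migration: 60–79 + 500 → 82006
→ [22659, 69840, 40587, 82006]
After projecting period 2:
Births: 69840 × 0.32 = 22349 ; 40587 × 0.113 = 4586 — total 26935
20–39: 22659 × 0.97 = 21979
40–59: 69840 × 0.978 = 68304
60–79: 40587 × 0.982 = 39856
Net migration: 60–79 + 500 → 40356
→ [26935, 21979, 68304, 40356]
After projecting period 3:
Births: 21979 × 0.32 = 7033 ; 68304 × 0.113 = 7718 — total 14751
20–39: 26935 × 0.97 = 26127
40–59: 21979 × 0.978 = 21495
60–79: 68304 × 0.982 = 67075
Net migration: 60–79 + 500 → 67575
→ [14751, 26127, 21495, 67575]
After projecting period 4:
Births: 26127 × 0.32 = 8361 ; 21495 × 0.113 = 2429 — total 10790
20–39: 14751 × 0.97 = 14308
40–59: 26127 × 0.978 = 25552
60–79: 21495 × 0.982 = 21108
Net migration: 60–79 + 500 → 21608
→ [10790, 14308, 25552, 21608]

21608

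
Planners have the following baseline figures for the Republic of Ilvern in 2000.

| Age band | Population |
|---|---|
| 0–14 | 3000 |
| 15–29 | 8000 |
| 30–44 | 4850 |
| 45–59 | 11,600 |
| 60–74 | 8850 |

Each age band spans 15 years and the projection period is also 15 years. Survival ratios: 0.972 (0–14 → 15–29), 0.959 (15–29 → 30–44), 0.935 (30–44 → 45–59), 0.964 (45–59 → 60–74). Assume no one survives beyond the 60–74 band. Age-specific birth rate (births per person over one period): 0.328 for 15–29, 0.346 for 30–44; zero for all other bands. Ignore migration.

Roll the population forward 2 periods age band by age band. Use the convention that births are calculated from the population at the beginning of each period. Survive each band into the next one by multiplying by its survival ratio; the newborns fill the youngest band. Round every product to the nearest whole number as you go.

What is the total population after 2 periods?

22134

— Period 1 —
Births: 8000 × 0.328 = 2624  |  4850 × 0.346 = 1678 → total 4302
15–29: 3000 × 0.972 = 2916
30–44: 8000 × 0.959 = 7672
45–59: 4850 × 0.935 = 4535
60–74: 11600 × 0.964 = 11182
Giving 4302 / 2916 / 7672 / 4535 / 11182.
— Period 2 —
Births: 2916 × 0.328 = 956  |  7672 × 0.346 = 2655 → total 3611
15–29: 4302 × 0.972 = 4182
30–44: 2916 × 0.959 = 2796
45–59: 7672 × 0.935 = 7173
60–74: 4535 × 0.964 = 4372
Giving 3611 / 4182 / 2796 / 7173 / 4372.
Total after period 2: 3611 + 4182 + 2796 + 7173 + 4372 = 22134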